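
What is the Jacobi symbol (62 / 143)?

-1

Factor out 2: 62 = 2·31. Since 143 ≡ 7 (mod 8), (2 / 143) = +1. Now have (31 / 143).
Both 31 ≡ 3 and 143 ≡ 3 (mod 4), so reciprocity gives (31 / 143) = -(143 / 31). Reduce: 143 ≡ 19 (mod 31). Now have -(19 / 31).
Both 19 ≡ 3 and 31 ≡ 3 (mod 4), so reciprocity gives (19 / 31) = -(31 / 19). Reduce: 31 ≡ 12 (mod 19). Now have (12 / 19).
Factor out 2: 12 = 2^2·3. Since 19 ≡ 3 (mod 8), (2 / 19) = -1, and (2 / 19)^2 = +1. Now have (3 / 19).
Both 3 ≡ 3 and 19 ≡ 3 (mod 4), so reciprocity gives (3 / 19) = -(19 / 3). Reduce: 19 ≡ 1 (mod 3). Now have -(1 / 3).
(1 / 3) = 1. Collecting the sign factors: -1.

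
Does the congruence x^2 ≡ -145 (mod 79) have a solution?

yes

Reduce the numerator: -145 ≡ 13 (mod 79), so (-145/79) = (13/79).
13 ≡ 1 (mod 4), so quadratic reciprocity gives (13/79) = (79/13). Reduce: 79 ≡ 1 (mod 13). Now have (1/13).
(1/13) = 1. Collecting the sign factors: 1.
The Legendre symbol is 1, so x^2 ≡ -145 (mod 79) has solution.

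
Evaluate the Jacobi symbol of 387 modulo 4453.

1

4453 ≡ 1 (mod 4), so quadratic reciprocity gives (387 / 4453) = (4453 / 387). Reduce: 4453 ≡ 196 (mod 387). Now have (196 / 387).
Factor out 2: 196 = 2^2·49. Since 387 ≡ 3 (mod 8), (2 / 387) = -1, and (2 / 387)^2 = +1. Now have (49 / 387).
49 ≡ 1 (mod 4), so quadratic reciprocity gives (49 / 387) = (387 / 49). Reduce: 387 ≡ 44 (mod 49). Now have (44 / 49).
Factor out 2: 44 = 2^2·11. Since 49 ≡ 1 (mod 8), (2 / 49) = +1, and (2 / 49)^2 = +1. Now have (11 / 49).
49 ≡ 1 (mod 4), so quadratic reciprocity gives (11 / 49) = (49 / 11). Reduce: 49 ≡ 5 (mod 11). Now have (5 / 11).
5 ≡ 1 (mod 4), so quadratic reciprocity gives (5 / 11) = (11 / 5). Reduce: 11 ≡ 1 (mod 5). Now have (1 / 5).
(1 / 5) = 1. Collecting the sign factors: 1.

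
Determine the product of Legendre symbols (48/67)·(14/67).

-1

By multiplicativity, (48·14/67) = (48/67)·(14/67).
First factor (48/67):
(48/67)
  = (3/67)    [67 ≡ 3 mod 8 ⇒ (2/67)^4 = +1]
  = -(67/3)    [QR: both ≡ 3 mod 4, sign flips]
  = -(1/3)    [67 ≡ 1 mod 3]
  = -1    [(1/3) = 1]
Second factor (14/67):
(14/67)
  = -(7/67)    [67 ≡ 3 mod 8 ⇒ (2/67) = -1]
  = (67/7)    [QR: both ≡ 3 mod 4, sign flips]
  = (4/7)    [67 ≡ 4 mod 7]
  = (1/7)    [7 ≡ 7 mod 8 ⇒ (2/7)^2 = +1]
  = 1    [(1/7) = 1]
Product: (-1)·(1) = -1.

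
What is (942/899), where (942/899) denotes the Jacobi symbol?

1

Reduce the numerator: 942 ≡ 43 (mod 899), so (942/899) = (43/899).
Both 43 ≡ 3 and 899 ≡ 3 (mod 4), so reciprocity gives (43/899) = -(899/43). Reduce: 899 ≡ 39 (mod 43). Now have -(39/43).
Both 39 ≡ 3 and 43 ≡ 3 (mod 4), so reciprocity gives (39/43) = -(43/39). Reduce: 43 ≡ 4 (mod 39). Now have (4/39).
Factor out 2: 4 = 2^2. Since 39 ≡ 7 (mod 8), (2/39) = +1, and (2/39)^2 = +1. Now have (1/39).
(1/39) = 1. Collecting the sign factors: 1.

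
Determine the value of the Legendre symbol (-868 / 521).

-1

(-868 / 521)
  = (174 / 521)    [-868 ≡ 174 mod 521]
  = (87 / 521)    [521 ≡ 1 mod 8 ⇒ (2 / 521) = +1]
  = (521 / 87)    [QR: 521 ≡ 1 mod 4, sign kept]
  = (86 / 87)    [521 ≡ 86 mod 87]
  = (43 / 87)    [87 ≡ 7 mod 8 ⇒ (2 / 87) = +1]
  = -(87 / 43)    [QR: both ≡ 3 mod 4, sign flips]
  = -(1 / 43)    [87 ≡ 1 mod 43]
  = -1    [(1 / 43) = 1]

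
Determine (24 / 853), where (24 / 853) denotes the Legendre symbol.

-1

(24 / 853)
  = -(3 / 853)    [853 ≡ 5 mod 8 ⇒ (2 / 853)^3 = -1]
  = -(853 / 3)    [QR: 853 ≡ 1 mod 4, sign kept]
  = -(1 / 3)    [853 ≡ 1 mod 3]
  = -1    [(1 / 3) = 1]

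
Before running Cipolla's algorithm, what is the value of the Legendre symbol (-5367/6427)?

Reduce the numerator: -5367 ≡ 1060 (mod 6427), so (-5367/6427) = (1060/6427).
Factor out 2: 1060 = 2^2·265. Since 6427 ≡ 3 (mod 8), (2/6427) = -1, and (2/6427)^2 = +1. Now have (265/6427).
265 ≡ 1 (mod 4), so quadratic reciprocity gives (265/6427) = (6427/265). Reduce: 6427 ≡ 67 (mod 265). Now have (67/265).
265 ≡ 1 (mod 4), so quadratic reciprocity gives (67/265) = (265/67). Reduce: 265 ≡ 64 (mod 67). Now have (64/67).
Factor out 2: 64 = 2^6. Since 67 ≡ 3 (mod 8), (2/67) = -1, and (2/67)^6 = +1. Now have (1/67).
(1/67) = 1. Collecting the sign factors: 1.

1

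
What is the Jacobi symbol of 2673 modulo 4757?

(2673/4757)
  = (4757/2673)    [QR: 2673 ≡ 1 mod 4, sign kept]
  = (2084/2673)    [4757 ≡ 2084 mod 2673]
  = (521/2673)    [2673 ≡ 1 mod 8 ⇒ (2/2673)^2 = +1]
  = (2673/521)    [QR: 521 ≡ 1 mod 4, sign kept]
  = (68/521)    [2673 ≡ 68 mod 521]
  = (17/521)    [521 ≡ 1 mod 8 ⇒ (2/521)^2 = +1]
  = (521/17)    [QR: 17 ≡ 1 mod 4, sign kept]
  = (11/17)    [521 ≡ 11 mod 17]
  = (17/11)    [QR: 17 ≡ 1 mod 4, sign kept]
  = (6/11)    [17 ≡ 6 mod 11]
  = -(3/11)    [11 ≡ 3 mod 8 ⇒ (2/11) = -1]
  = (11/3)    [QR: both ≡ 3 mod 4, sign flips]
  = (2/3)    [11 ≡ 2 mod 3]
  = -(1/3)    [3 ≡ 3 mod 8 ⇒ (2/3) = -1]
  = -1    [(1/3) = 1]

-1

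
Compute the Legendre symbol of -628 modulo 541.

-1

Reduce the numerator: -628 ≡ 454 (mod 541), so (-628/541) = (454/541).
Factor out 2: 454 = 2·227. Since 541 ≡ 5 (mod 8), (2/541) = -1. Now have -(227/541).
541 ≡ 1 (mod 4), so quadratic reciprocity gives (227/541) = (541/227). Reduce: 541 ≡ 87 (mod 227). Now have -(87/227).
Both 87 ≡ 3 and 227 ≡ 3 (mod 4), so reciprocity gives (87/227) = -(227/87). Reduce: 227 ≡ 53 (mod 87). Now have (53/87).
53 ≡ 1 (mod 4), so quadratic reciprocity gives (53/87) = (87/53). Reduce: 87 ≡ 34 (mod 53). Now have (34/53).
Factor out 2: 34 = 2·17. Since 53 ≡ 5 (mod 8), (2/53) = -1. Now have -(17/53).
17 ≡ 1 (mod 4), so quadratic reciprocity gives (17/53) = (53/17). Reduce: 53 ≡ 2 (mod 17). Now have -(2/17).
Factor out 2: 2 = 2. Since 17 ≡ 1 (mod 8), (2/17) = +1. Now have -(1/17).
(1/17) = 1. Collecting the sign factors: -1.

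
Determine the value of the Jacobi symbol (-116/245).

Reduce the numerator: -116 ≡ 129 (mod 245), so (-116/245) = (129/245).
129 ≡ 1 (mod 4), so quadratic reciprocity gives (129/245) = (245/129). Reduce: 245 ≡ 116 (mod 129). Now have (116/129).
Factor out 2: 116 = 2^2·29. Since 129 ≡ 1 (mod 8), (2/129) = +1, and (2/129)^2 = +1. Now have (29/129).
29 ≡ 1 (mod 4), so quadratic reciprocity gives (29/129) = (129/29). Reduce: 129 ≡ 13 (mod 29). Now have (13/29).
13 ≡ 1 (mod 4), so quadratic reciprocity gives (13/29) = (29/13). Reduce: 29 ≡ 3 (mod 13). Now have (3/13).
13 ≡ 1 (mod 4), so quadratic reciprocity gives (3/13) = (13/3). Reduce: 13 ≡ 1 (mod 3). Now have (1/3).
(1/3) = 1. Collecting the sign factors: 1.

1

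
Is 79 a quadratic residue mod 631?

(79/631)
  = -(631/79)    [QR: both ≡ 3 mod 4, sign flips]
  = -(78/79)    [631 ≡ 78 mod 79]
  = -(39/79)    [79 ≡ 7 mod 8 ⇒ (2/79) = +1]
  = (79/39)    [QR: both ≡ 3 mod 4, sign flips]
  = (1/39)    [79 ≡ 1 mod 39]
  = 1    [(1/39) = 1]
(79/631) = 1, and 631 is prime, so 79 is a quadratic residue mod 631.

yes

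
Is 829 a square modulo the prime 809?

yes

(829/809)
  = (20/809)    [829 ≡ 20 mod 809]
  = (5/809)    [809 ≡ 1 mod 8 ⇒ (2/809)^2 = +1]
  = (809/5)    [QR: 5 ≡ 1 mod 4, sign kept]
  = (4/5)    [809 ≡ 4 mod 5]
  = (1/5)    [5 ≡ 5 mod 8 ⇒ (2/5)^2 = +1]
  = 1    [(1/5) = 1]
(829/809) = 1, and 809 is prime, so 829 is a quadratic residue mod 809.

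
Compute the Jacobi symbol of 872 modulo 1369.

(872 / 1369)
  = (109 / 1369)    [1369 ≡ 1 mod 8 ⇒ (2 / 1369)^3 = +1]
  = (1369 / 109)    [QR: 109 ≡ 1 mod 4, sign kept]
  = (61 / 109)    [1369 ≡ 61 mod 109]
  = (109 / 61)    [QR: 61 ≡ 1 mod 4, sign kept]
  = (48 / 61)    [109 ≡ 48 mod 61]
  = (3 / 61)    [61 ≡ 5 mod 8 ⇒ (2 / 61)^4 = +1]
  = (61 / 3)    [QR: 61 ≡ 1 mod 4, sign kept]
  = (1 / 3)    [61 ≡ 1 mod 3]
  = 1    [(1 / 3) = 1]

1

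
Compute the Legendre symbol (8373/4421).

(8373/4421)
  = (3952/4421)    [8373 ≡ 3952 mod 4421]
  = (247/4421)    [4421 ≡ 5 mod 8 ⇒ (2/4421)^4 = +1]
  = (4421/247)    [QR: 4421 ≡ 1 mod 4, sign kept]
  = (222/247)    [4421 ≡ 222 mod 247]
  = (111/247)    [247 ≡ 7 mod 8 ⇒ (2/247) = +1]
  = -(247/111)    [QR: both ≡ 3 mod 4, sign flips]
  = -(25/111)    [247 ≡ 25 mod 111]
  = -(111/25)    [QR: 25 ≡ 1 mod 4, sign kept]
  = -(11/25)    [111 ≡ 11 mod 25]
  = -(25/11)    [QR: 25 ≡ 1 mod 4, sign kept]
  = -(3/11)    [25 ≡ 3 mod 11]
  = (11/3)    [QR: both ≡ 3 mod 4, sign flips]
  = (2/3)    [11 ≡ 2 mod 3]
  = -(1/3)    [3 ≡ 3 mod 8 ⇒ (2/3) = -1]
  = -1    [(1/3) = 1]

-1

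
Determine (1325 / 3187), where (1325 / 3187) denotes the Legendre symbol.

1325 ≡ 1 (mod 4), so quadratic reciprocity gives (1325 / 3187) = (3187 / 1325). Reduce: 3187 ≡ 537 (mod 1325). Now have (537 / 1325).
537 ≡ 1 (mod 4), so quadratic reciprocity gives (537 / 1325) = (1325 / 537). Reduce: 1325 ≡ 251 (mod 537). Now have (251 / 537).
537 ≡ 1 (mod 4), so quadratic reciprocity gives (251 / 537) = (537 / 251). Reduce: 537 ≡ 35 (mod 251). Now have (35 / 251).
Both 35 ≡ 3 and 251 ≡ 3 (mod 4), so reciprocity gives (35 / 251) = -(251 / 35). Reduce: 251 ≡ 6 (mod 35). Now have -(6 / 35).
Factor out 2: 6 = 2·3. Since 35 ≡ 3 (mod 8), (2 / 35) = -1. Now have (3 / 35).
Both 3 ≡ 3 and 35 ≡ 3 (mod 4), so reciprocity gives (3 / 35) = -(35 / 3). Reduce: 35 ≡ 2 (mod 3). Now have -(2 / 3).
Factor out 2: 2 = 2. Since 3 ≡ 3 (mod 8), (2 / 3) = -1. Now have (1 / 3).
(1 / 3) = 1. Collecting the sign factors: 1.

1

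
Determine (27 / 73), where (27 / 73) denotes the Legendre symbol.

1

73 ≡ 1 (mod 4), so quadratic reciprocity gives (27 / 73) = (73 / 27). Reduce: 73 ≡ 19 (mod 27). Now have (19 / 27).
Both 19 ≡ 3 and 27 ≡ 3 (mod 4), so reciprocity gives (19 / 27) = -(27 / 19). Reduce: 27 ≡ 8 (mod 19). Now have -(8 / 19).
Factor out 2: 8 = 2^3. Since 19 ≡ 3 (mod 8), (2 / 19) = -1, and (2 / 19)^3 = -1. Now have (1 / 19).
(1 / 19) = 1. Collecting the sign factors: 1.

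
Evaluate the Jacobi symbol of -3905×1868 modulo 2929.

1

By multiplicativity, (-3905·1868/2929) = (-3905/2929)·(1868/2929).
First factor (-3905/2929):
(-3905/2929)
  = (1953/2929)    [-3905 ≡ 1953 mod 2929]
  = (2929/1953)    [QR: 1953 ≡ 1 mod 4, sign kept]
  = (976/1953)    [2929 ≡ 976 mod 1953]
  = (61/1953)    [1953 ≡ 1 mod 8 ⇒ (2/1953)^4 = +1]
  = (1953/61)    [QR: 61 ≡ 1 mod 4, sign kept]
  = (1/61)    [1953 ≡ 1 mod 61]
  = 1    [(1/61) = 1]
Second factor (1868/2929):
(1868/2929)
  = (467/2929)    [2929 ≡ 1 mod 8 ⇒ (2/2929)^2 = +1]
  = (2929/467)    [QR: 2929 ≡ 1 mod 4, sign kept]
  = (127/467)    [2929 ≡ 127 mod 467]
  = -(467/127)    [QR: both ≡ 3 mod 4, sign flips]
  = -(86/127)    [467 ≡ 86 mod 127]
  = -(43/127)    [127 ≡ 7 mod 8 ⇒ (2/127) = +1]
  = (127/43)    [QR: both ≡ 3 mod 4, sign flips]
  = (41/43)    [127 ≡ 41 mod 43]
  = (43/41)    [QR: 41 ≡ 1 mod 4, sign kept]
  = (2/41)    [43 ≡ 2 mod 41]
  = (1/41)    [41 ≡ 1 mod 8 ⇒ (2/41) = +1]
  = 1    [(1/41) = 1]
Product: (1)·(1) = 1.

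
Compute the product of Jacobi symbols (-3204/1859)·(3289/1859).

By multiplicativity, (-3204·3289/1859) = (-3204/1859)·(3289/1859).
First factor (-3204/1859):
Reduce the numerator: -3204 ≡ 514 (mod 1859), so (-3204/1859) = (514/1859).
Factor out 2: 514 = 2·257. Since 1859 ≡ 3 (mod 8), (2/1859) = -1. Now have -(257/1859).
257 ≡ 1 (mod 4), so quadratic reciprocity gives (257/1859) = (1859/257). Reduce: 1859 ≡ 60 (mod 257). Now have -(60/257).
Factor out 2: 60 = 2^2·15. Since 257 ≡ 1 (mod 8), (2/257) = +1, and (2/257)^2 = +1. Now have -(15/257).
257 ≡ 1 (mod 4), so quadratic reciprocity gives (15/257) = (257/15). Reduce: 257 ≡ 2 (mod 15). Now have -(2/15).
Factor out 2: 2 = 2. Since 15 ≡ 7 (mod 8), (2/15) = +1. Now have -(1/15).
(1/15) = 1. Collecting the sign factors: -1.
Second factor (3289/1859):
Reduce the numerator: 3289 ≡ 1430 (mod 1859), so (3289/1859) = (1430/1859).
Factor out 2: 1430 = 2·715. Since 1859 ≡ 3 (mod 8), (2/1859) = -1. Now have -(715/1859).
Both 715 ≡ 3 and 1859 ≡ 3 (mod 4), so reciprocity gives (715/1859) = -(1859/715). Reduce: 1859 ≡ 429 (mod 715). Now have (429/715).
429 ≡ 1 (mod 4), so quadratic reciprocity gives (429/715) = (715/429). Reduce: 715 ≡ 286 (mod 429). Now have (286/429).
Factor out 2: 286 = 2·143. Since 429 ≡ 5 (mod 8), (2/429) = -1. Now have -(143/429).
429 ≡ 1 (mod 4), so quadratic reciprocity gives (143/429) = (429/143). Reduce: 429 ≡ 0 (mod 143). Now have -(0/143).
The numerator is now 0 with denominator 143 > 1: the symbol is 0.
Product: (-1)·(0) = 0.

0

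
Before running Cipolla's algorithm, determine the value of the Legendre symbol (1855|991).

Reduce the numerator: 1855 ≡ 864 (mod 991), so (1855|991) = (864|991).
Factor out 2: 864 = 2^5·27. Since 991 ≡ 7 (mod 8), (2|991) = +1, and (2|991)^5 = +1. Now have (27|991).
Both 27 ≡ 3 and 991 ≡ 3 (mod 4), so reciprocity gives (27|991) = -(991|27). Reduce: 991 ≡ 19 (mod 27). Now have -(19|27).
Both 19 ≡ 3 and 27 ≡ 3 (mod 4), so reciprocity gives (19|27) = -(27|19). Reduce: 27 ≡ 8 (mod 19). Now have (8|19).
Factor out 2: 8 = 2^3. Since 19 ≡ 3 (mod 8), (2|19) = -1, and (2|19)^3 = -1. Now have -(1|19).
(1|19) = 1. Collecting the sign factors: -1.

-1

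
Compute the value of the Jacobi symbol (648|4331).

-1

(648|4331)
  = -(81|4331)    [4331 ≡ 3 mod 8 ⇒ (2|4331)^3 = -1]
  = -(4331|81)    [QR: 81 ≡ 1 mod 4, sign kept]
  = -(38|81)    [4331 ≡ 38 mod 81]
  = -(19|81)    [81 ≡ 1 mod 8 ⇒ (2|81) = +1]
  = -(81|19)    [QR: 81 ≡ 1 mod 4, sign kept]
  = -(5|19)    [81 ≡ 5 mod 19]
  = -(19|5)    [QR: 5 ≡ 1 mod 4, sign kept]
  = -(4|5)    [19 ≡ 4 mod 5]
  = -(1|5)    [5 ≡ 5 mod 8 ⇒ (2|5)^2 = +1]
  = -1    [(1|5) = 1]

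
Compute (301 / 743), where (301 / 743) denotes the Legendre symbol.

-1

301 ≡ 1 (mod 4), so quadratic reciprocity gives (301 / 743) = (743 / 301). Reduce: 743 ≡ 141 (mod 301). Now have (141 / 301).
141 ≡ 1 (mod 4), so quadratic reciprocity gives (141 / 301) = (301 / 141). Reduce: 301 ≡ 19 (mod 141). Now have (19 / 141).
141 ≡ 1 (mod 4), so quadratic reciprocity gives (19 / 141) = (141 / 19). Reduce: 141 ≡ 8 (mod 19). Now have (8 / 19).
Factor out 2: 8 = 2^3. Since 19 ≡ 3 (mod 8), (2 / 19) = -1, and (2 / 19)^3 = -1. Now have -(1 / 19).
(1 / 19) = 1. Collecting the sign factors: -1.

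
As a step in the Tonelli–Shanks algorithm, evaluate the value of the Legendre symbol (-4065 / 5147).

(-4065 / 5147)
  = -(4065 / 5147)    [5147 ≡ 3 mod 4 ⇒ (-1 / 5147) = -1]
  = -(5147 / 4065)    [QR: 4065 ≡ 1 mod 4, sign kept]
  = -(1082 / 4065)    [5147 ≡ 1082 mod 4065]
  = -(541 / 4065)    [4065 ≡ 1 mod 8 ⇒ (2 / 4065) = +1]
  = -(4065 / 541)    [QR: 541 ≡ 1 mod 4, sign kept]
  = -(278 / 541)    [4065 ≡ 278 mod 541]
  = (139 / 541)    [541 ≡ 5 mod 8 ⇒ (2 / 541) = -1]
  = (541 / 139)    [QR: 541 ≡ 1 mod 4, sign kept]
  = (124 / 139)    [541 ≡ 124 mod 139]
  = (31 / 139)    [139 ≡ 3 mod 8 ⇒ (2 / 139)^2 = +1]
  = -(139 / 31)    [QR: both ≡ 3 mod 4, sign flips]
  = -(15 / 31)    [139 ≡ 15 mod 31]
  = (31 / 15)    [QR: both ≡ 3 mod 4, sign flips]
  = (1 / 15)    [31 ≡ 1 mod 15]
  = 1    [(1 / 15) = 1]

1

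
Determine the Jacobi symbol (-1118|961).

(-1118|961)
  = (1118|961)    [961 ≡ 1 mod 4 ⇒ (-1|961) = +1]
  = (157|961)    [1118 ≡ 157 mod 961]
  = (961|157)    [QR: 157 ≡ 1 mod 4, sign kept]
  = (19|157)    [961 ≡ 19 mod 157]
  = (157|19)    [QR: 157 ≡ 1 mod 4, sign kept]
  = (5|19)    [157 ≡ 5 mod 19]
  = (19|5)    [QR: 5 ≡ 1 mod 4, sign kept]
  = (4|5)    [19 ≡ 4 mod 5]
  = (1|5)    [5 ≡ 5 mod 8 ⇒ (2|5)^2 = +1]
  = 1    [(1|5) = 1]

1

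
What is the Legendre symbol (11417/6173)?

(11417/6173)
  = (5244/6173)    [11417 ≡ 5244 mod 6173]
  = (1311/6173)    [6173 ≡ 5 mod 8 ⇒ (2/6173)^2 = +1]
  = (6173/1311)    [QR: 6173 ≡ 1 mod 4, sign kept]
  = (929/1311)    [6173 ≡ 929 mod 1311]
  = (1311/929)    [QR: 929 ≡ 1 mod 4, sign kept]
  = (382/929)    [1311 ≡ 382 mod 929]
  = (191/929)    [929 ≡ 1 mod 8 ⇒ (2/929) = +1]
  = (929/191)    [QR: 929 ≡ 1 mod 4, sign kept]
  = (165/191)    [929 ≡ 165 mod 191]
  = (191/165)    [QR: 165 ≡ 1 mod 4, sign kept]
  = (26/165)    [191 ≡ 26 mod 165]
  = -(13/165)    [165 ≡ 5 mod 8 ⇒ (2/165) = -1]
  = -(165/13)    [QR: 13 ≡ 1 mod 4, sign kept]
  = -(9/13)    [165 ≡ 9 mod 13]
  = -(13/9)    [QR: 9 ≡ 1 mod 4, sign kept]
  = -(4/9)    [13 ≡ 4 mod 9]
  = -(1/9)    [9 ≡ 1 mod 8 ⇒ (2/9)^2 = +1]
  = -1    [(1/9) = 1]

-1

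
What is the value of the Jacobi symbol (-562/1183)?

Reduce the numerator: -562 ≡ 621 (mod 1183), so (-562/1183) = (621/1183).
621 ≡ 1 (mod 4), so quadratic reciprocity gives (621/1183) = (1183/621). Reduce: 1183 ≡ 562 (mod 621). Now have (562/621).
Factor out 2: 562 = 2·281. Since 621 ≡ 5 (mod 8), (2/621) = -1. Now have -(281/621).
281 ≡ 1 (mod 4), so quadratic reciprocity gives (281/621) = (621/281). Reduce: 621 ≡ 59 (mod 281). Now have -(59/281).
281 ≡ 1 (mod 4), so quadratic reciprocity gives (59/281) = (281/59). Reduce: 281 ≡ 45 (mod 59). Now have -(45/59).
45 ≡ 1 (mod 4), so quadratic reciprocity gives (45/59) = (59/45). Reduce: 59 ≡ 14 (mod 45). Now have -(14/45).
Factor out 2: 14 = 2·7. Since 45 ≡ 5 (mod 8), (2/45) = -1. Now have (7/45).
45 ≡ 1 (mod 4), so quadratic reciprocity gives (7/45) = (45/7). Reduce: 45 ≡ 3 (mod 7). Now have (3/7).
Both 3 ≡ 3 and 7 ≡ 3 (mod 4), so reciprocity gives (3/7) = -(7/3). Reduce: 7 ≡ 1 (mod 3). Now have -(1/3).
(1/3) = 1. Collecting the sign factors: -1.

-1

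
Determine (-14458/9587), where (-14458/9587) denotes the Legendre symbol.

Pull out -1: (-14458/9587) = (-1/9587)·(14458/9587). Since 9587 ≡ 3 (mod 4), (-1/9587) = -1. Now have -(14458/9587).
Reduce the numerator: 14458 ≡ 4871 (mod 9587), so (14458/9587) = (4871/9587).
Both 4871 ≡ 3 and 9587 ≡ 3 (mod 4), so reciprocity gives (4871/9587) = -(9587/4871). Reduce: 9587 ≡ 4716 (mod 4871). Now have (4716/4871).
Factor out 2: 4716 = 2^2·1179. Since 4871 ≡ 7 (mod 8), (2/4871) = +1, and (2/4871)^2 = +1. Now have (1179/4871).
Both 1179 ≡ 3 and 4871 ≡ 3 (mod 4), so reciprocity gives (1179/4871) = -(4871/1179). Reduce: 4871 ≡ 155 (mod 1179). Now have -(155/1179).
Both 155 ≡ 3 and 1179 ≡ 3 (mod 4), so reciprocity gives (155/1179) = -(1179/155). Reduce: 1179 ≡ 94 (mod 155). Now have (94/155).
Factor out 2: 94 = 2·47. Since 155 ≡ 3 (mod 8), (2/155) = -1. Now have -(47/155).
Both 47 ≡ 3 and 155 ≡ 3 (mod 4), so reciprocity gives (47/155) = -(155/47). Reduce: 155 ≡ 14 (mod 47). Now have (14/47).
Factor out 2: 14 = 2·7. Since 47 ≡ 7 (mod 8), (2/47) = +1. Now have (7/47).
Both 7 ≡ 3 and 47 ≡ 3 (mod 4), so reciprocity gives (7/47) = -(47/7). Reduce: 47 ≡ 5 (mod 7). Now have -(5/7).
5 ≡ 1 (mod 4), so quadratic reciprocity gives (5/7) = (7/5). Reduce: 7 ≡ 2 (mod 5). Now have -(2/5).
Factor out 2: 2 = 2. Since 5 ≡ 5 (mod 8), (2/5) = -1. Now have (1/5).
(1/5) = 1. Collecting the sign factors: 1.

1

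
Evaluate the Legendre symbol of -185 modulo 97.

1

(-185/97)
  = (185/97)    [97 ≡ 1 mod 4 ⇒ (-1/97) = +1]
  = (88/97)    [185 ≡ 88 mod 97]
  = (11/97)    [97 ≡ 1 mod 8 ⇒ (2/97)^3 = +1]
  = (97/11)    [QR: 97 ≡ 1 mod 4, sign kept]
  = (9/11)    [97 ≡ 9 mod 11]
  = (11/9)    [QR: 9 ≡ 1 mod 4, sign kept]
  = (2/9)    [11 ≡ 2 mod 9]
  = (1/9)    [9 ≡ 1 mod 8 ⇒ (2/9) = +1]
  = 1    [(1/9) = 1]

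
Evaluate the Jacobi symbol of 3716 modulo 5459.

1

Factor out 2: 3716 = 2^2·929. Since 5459 ≡ 3 (mod 8), (2/5459) = -1, and (2/5459)^2 = +1. Now have (929/5459).
929 ≡ 1 (mod 4), so quadratic reciprocity gives (929/5459) = (5459/929). Reduce: 5459 ≡ 814 (mod 929). Now have (814/929).
Factor out 2: 814 = 2·407. Since 929 ≡ 1 (mod 8), (2/929) = +1. Now have (407/929).
929 ≡ 1 (mod 4), so quadratic reciprocity gives (407/929) = (929/407). Reduce: 929 ≡ 115 (mod 407). Now have (115/407).
Both 115 ≡ 3 and 407 ≡ 3 (mod 4), so reciprocity gives (115/407) = -(407/115). Reduce: 407 ≡ 62 (mod 115). Now have -(62/115).
Factor out 2: 62 = 2·31. Since 115 ≡ 3 (mod 8), (2/115) = -1. Now have (31/115).
Both 31 ≡ 3 and 115 ≡ 3 (mod 4), so reciprocity gives (31/115) = -(115/31). Reduce: 115 ≡ 22 (mod 31). Now have -(22/31).
Factor out 2: 22 = 2·11. Since 31 ≡ 7 (mod 8), (2/31) = +1. Now have -(11/31).
Both 11 ≡ 3 and 31 ≡ 3 (mod 4), so reciprocity gives (11/31) = -(31/11). Reduce: 31 ≡ 9 (mod 11). Now have (9/11).
9 ≡ 1 (mod 4), so quadratic reciprocity gives (9/11) = (11/9). Reduce: 11 ≡ 2 (mod 9). Now have (2/9).
Factor out 2: 2 = 2. Since 9 ≡ 1 (mod 8), (2/9) = +1. Now have (1/9).
(1/9) = 1. Collecting the sign factors: 1.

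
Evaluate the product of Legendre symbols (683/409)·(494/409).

1

By multiplicativity, (683·494/409) = (683/409)·(494/409).
First factor (683/409):
(683/409)
  = (274/409)    [683 ≡ 274 mod 409]
  = (137/409)    [409 ≡ 1 mod 8 ⇒ (2/409) = +1]
  = (409/137)    [QR: 137 ≡ 1 mod 4, sign kept]
  = (135/137)    [409 ≡ 135 mod 137]
  = (137/135)    [QR: 137 ≡ 1 mod 4, sign kept]
  = (2/135)    [137 ≡ 2 mod 135]
  = (1/135)    [135 ≡ 7 mod 8 ⇒ (2/135) = +1]
  = 1    [(1/135) = 1]
Second factor (494/409):
(494/409)
  = (85/409)    [494 ≡ 85 mod 409]
  = (409/85)    [QR: 85 ≡ 1 mod 4, sign kept]
  = (69/85)    [409 ≡ 69 mod 85]
  = (85/69)    [QR: 69 ≡ 1 mod 4, sign kept]
  = (16/69)    [85 ≡ 16 mod 69]
  = (1/69)    [69 ≡ 5 mod 8 ⇒ (2/69)^4 = +1]
  = 1    [(1/69) = 1]
Product: (1)·(1) = 1.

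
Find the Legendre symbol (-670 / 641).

-1

Reduce the numerator: -670 ≡ 612 (mod 641), so (-670 / 641) = (612 / 641).
Factor out 2: 612 = 2^2·153. Since 641 ≡ 1 (mod 8), (2 / 641) = +1, and (2 / 641)^2 = +1. Now have (153 / 641).
153 ≡ 1 (mod 4), so quadratic reciprocity gives (153 / 641) = (641 / 153). Reduce: 641 ≡ 29 (mod 153). Now have (29 / 153).
29 ≡ 1 (mod 4), so quadratic reciprocity gives (29 / 153) = (153 / 29). Reduce: 153 ≡ 8 (mod 29). Now have (8 / 29).
Factor out 2: 8 = 2^3. Since 29 ≡ 5 (mod 8), (2 / 29) = -1, and (2 / 29)^3 = -1. Now have -(1 / 29).
(1 / 29) = 1. Collecting the sign factors: -1.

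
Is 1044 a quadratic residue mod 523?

Reduce the numerator: 1044 ≡ 521 (mod 523), so (1044/523) = (521/523).
521 ≡ 1 (mod 4), so quadratic reciprocity gives (521/523) = (523/521). Reduce: 523 ≡ 2 (mod 521). Now have (2/521).
Factor out 2: 2 = 2. Since 521 ≡ 1 (mod 8), (2/521) = +1. Now have (1/521).
(1/521) = 1. Collecting the sign factors: 1.
The Legendre symbol is 1, so x^2 ≡ 1044 (mod 523) has solution.

yes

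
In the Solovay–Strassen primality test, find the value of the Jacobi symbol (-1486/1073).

-1

(-1486/1073)
  = (660/1073)    [-1486 ≡ 660 mod 1073]
  = (165/1073)    [1073 ≡ 1 mod 8 ⇒ (2/1073)^2 = +1]
  = (1073/165)    [QR: 165 ≡ 1 mod 4, sign kept]
  = (83/165)    [1073 ≡ 83 mod 165]
  = (165/83)    [QR: 165 ≡ 1 mod 4, sign kept]
  = (82/83)    [165 ≡ 82 mod 83]
  = -(41/83)    [83 ≡ 3 mod 8 ⇒ (2/83) = -1]
  = -(83/41)    [QR: 41 ≡ 1 mod 4, sign kept]
  = -(1/41)    [83 ≡ 1 mod 41]
  = -1    [(1/41) = 1]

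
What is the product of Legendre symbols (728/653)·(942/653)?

By multiplicativity, (728·942/653) = (728/653)·(942/653).
First factor (728/653):
(728/653)
  = (75/653)    [728 ≡ 75 mod 653]
  = (653/75)    [QR: 653 ≡ 1 mod 4, sign kept]
  = (53/75)    [653 ≡ 53 mod 75]
  = (75/53)    [QR: 53 ≡ 1 mod 4, sign kept]
  = (22/53)    [75 ≡ 22 mod 53]
  = -(11/53)    [53 ≡ 5 mod 8 ⇒ (2/53) = -1]
  = -(53/11)    [QR: 53 ≡ 1 mod 4, sign kept]
  = -(9/11)    [53 ≡ 9 mod 11]
  = -(11/9)    [QR: 9 ≡ 1 mod 4, sign kept]
  = -(2/9)    [11 ≡ 2 mod 9]
  = -(1/9)    [9 ≡ 1 mod 8 ⇒ (2/9) = +1]
  = -1    [(1/9) = 1]
Second factor (942/653):
(942/653)
  = (289/653)    [942 ≡ 289 mod 653]
  = (653/289)    [QR: 289 ≡ 1 mod 4, sign kept]
  = (75/289)    [653 ≡ 75 mod 289]
  = (289/75)    [QR: 289 ≡ 1 mod 4, sign kept]
  = (64/75)    [289 ≡ 64 mod 75]
  = (1/75)    [75 ≡ 3 mod 8 ⇒ (2/75)^6 = +1]
  = 1    [(1/75) = 1]
Product: (-1)·(1) = -1.

-1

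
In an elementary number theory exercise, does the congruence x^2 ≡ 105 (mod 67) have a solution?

(105/67)
  = (38/67)    [105 ≡ 38 mod 67]
  = -(19/67)    [67 ≡ 3 mod 8 ⇒ (2/67) = -1]
  = (67/19)    [QR: both ≡ 3 mod 4, sign flips]
  = (10/19)    [67 ≡ 10 mod 19]
  = -(5/19)    [19 ≡ 3 mod 8 ⇒ (2/19) = -1]
  = -(19/5)    [QR: 5 ≡ 1 mod 4, sign kept]
  = -(4/5)    [19 ≡ 4 mod 5]
  = -(1/5)    [5 ≡ 5 mod 8 ⇒ (2/5)^2 = +1]
  = -1    [(1/5) = 1]
(105/67) = -1, and 67 is prime, so 105 is not a quadratic residue mod 67.

no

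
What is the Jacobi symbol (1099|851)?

1

Reduce the numerator: 1099 ≡ 248 (mod 851), so (1099|851) = (248|851).
Factor out 2: 248 = 2^3·31. Since 851 ≡ 3 (mod 8), (2|851) = -1, and (2|851)^3 = -1. Now have -(31|851).
Both 31 ≡ 3 and 851 ≡ 3 (mod 4), so reciprocity gives (31|851) = -(851|31). Reduce: 851 ≡ 14 (mod 31). Now have (14|31).
Factor out 2: 14 = 2·7. Since 31 ≡ 7 (mod 8), (2|31) = +1. Now have (7|31).
Both 7 ≡ 3 and 31 ≡ 3 (mod 4), so reciprocity gives (7|31) = -(31|7). Reduce: 31 ≡ 3 (mod 7). Now have -(3|7).
Both 3 ≡ 3 and 7 ≡ 3 (mod 4), so reciprocity gives (3|7) = -(7|3). Reduce: 7 ≡ 1 (mod 3). Now have (1|3).
(1|3) = 1. Collecting the sign factors: 1.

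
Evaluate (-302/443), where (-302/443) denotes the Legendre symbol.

1

Reduce the numerator: -302 ≡ 141 (mod 443), so (-302/443) = (141/443).
141 ≡ 1 (mod 4), so quadratic reciprocity gives (141/443) = (443/141). Reduce: 443 ≡ 20 (mod 141). Now have (20/141).
Factor out 2: 20 = 2^2·5. Since 141 ≡ 5 (mod 8), (2/141) = -1, and (2/141)^2 = +1. Now have (5/141).
5 ≡ 1 (mod 4), so quadratic reciprocity gives (5/141) = (141/5). Reduce: 141 ≡ 1 (mod 5). Now have (1/5).
(1/5) = 1. Collecting the sign factors: 1.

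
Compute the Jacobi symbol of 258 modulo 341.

Factor out 2: 258 = 2·129. Since 341 ≡ 5 (mod 8), (2|341) = -1. Now have -(129|341).
129 ≡ 1 (mod 4), so quadratic reciprocity gives (129|341) = (341|129). Reduce: 341 ≡ 83 (mod 129). Now have -(83|129).
129 ≡ 1 (mod 4), so quadratic reciprocity gives (83|129) = (129|83). Reduce: 129 ≡ 46 (mod 83). Now have -(46|83).
Factor out 2: 46 = 2·23. Since 83 ≡ 3 (mod 8), (2|83) = -1. Now have (23|83).
Both 23 ≡ 3 and 83 ≡ 3 (mod 4), so reciprocity gives (23|83) = -(83|23). Reduce: 83 ≡ 14 (mod 23). Now have -(14|23).
Factor out 2: 14 = 2·7. Since 23 ≡ 7 (mod 8), (2|23) = +1. Now have -(7|23).
Both 7 ≡ 3 and 23 ≡ 3 (mod 4), so reciprocity gives (7|23) = -(23|7). Reduce: 23 ≡ 2 (mod 7). Now have (2|7).
Factor out 2: 2 = 2. Since 7 ≡ 7 (mod 8), (2|7) = +1. Now have (1|7).
(1|7) = 1. Collecting the sign factors: 1.

1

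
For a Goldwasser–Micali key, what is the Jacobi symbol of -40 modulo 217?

-1

Reduce the numerator: -40 ≡ 177 (mod 217), so (-40|217) = (177|217).
177 ≡ 1 (mod 4), so quadratic reciprocity gives (177|217) = (217|177). Reduce: 217 ≡ 40 (mod 177). Now have (40|177).
Factor out 2: 40 = 2^3·5. Since 177 ≡ 1 (mod 8), (2|177) = +1, and (2|177)^3 = +1. Now have (5|177).
5 ≡ 1 (mod 4), so quadratic reciprocity gives (5|177) = (177|5). Reduce: 177 ≡ 2 (mod 5). Now have (2|5).
Factor out 2: 2 = 2. Since 5 ≡ 5 (mod 8), (2|5) = -1. Now have -(1|5).
(1|5) = 1. Collecting the sign factors: -1.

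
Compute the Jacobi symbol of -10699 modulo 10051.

1

Reduce the numerator: -10699 ≡ 9403 (mod 10051), so (-10699/10051) = (9403/10051).
Both 9403 ≡ 3 and 10051 ≡ 3 (mod 4), so reciprocity gives (9403/10051) = -(10051/9403). Reduce: 10051 ≡ 648 (mod 9403). Now have -(648/9403).
Factor out 2: 648 = 2^3·81. Since 9403 ≡ 3 (mod 8), (2/9403) = -1, and (2/9403)^3 = -1. Now have (81/9403).
81 ≡ 1 (mod 4), so quadratic reciprocity gives (81/9403) = (9403/81). Reduce: 9403 ≡ 7 (mod 81). Now have (7/81).
81 ≡ 1 (mod 4), so quadratic reciprocity gives (7/81) = (81/7). Reduce: 81 ≡ 4 (mod 7). Now have (4/7).
Factor out 2: 4 = 2^2. Since 7 ≡ 7 (mod 8), (2/7) = +1, and (2/7)^2 = +1. Now have (1/7).
(1/7) = 1. Collecting the sign factors: 1.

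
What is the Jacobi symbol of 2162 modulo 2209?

0

(2162|2209)
  = (1081|2209)    [2209 ≡ 1 mod 8 ⇒ (2|2209) = +1]
  = (2209|1081)    [QR: 1081 ≡ 1 mod 4, sign kept]
  = (47|1081)    [2209 ≡ 47 mod 1081]
  = (1081|47)    [QR: 1081 ≡ 1 mod 4, sign kept]
  = (0|47)    [1081 ≡ 0 mod 47]
  = 0    [numerator 0, gcd > 1]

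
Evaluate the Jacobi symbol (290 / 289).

(290 / 289)
  = (1 / 289)    [290 ≡ 1 mod 289]
  = 1    [(1 / 289) = 1]

1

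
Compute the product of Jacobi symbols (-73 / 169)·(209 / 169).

1

By multiplicativity, (-73·209 / 169) = (-73 / 169)·(209 / 169).
First factor (-73 / 169):
Pull out -1: (-73 / 169) = (-1 / 169)·(73 / 169). Since 169 ≡ 1 (mod 4), (-1 / 169) = +1. Now have (73 / 169).
73 ≡ 1 (mod 4), so quadratic reciprocity gives (73 / 169) = (169 / 73). Reduce: 169 ≡ 23 (mod 73). Now have (23 / 73).
73 ≡ 1 (mod 4), so quadratic reciprocity gives (23 / 73) = (73 / 23). Reduce: 73 ≡ 4 (mod 23). Now have (4 / 23).
Factor out 2: 4 = 2^2. Since 23 ≡ 7 (mod 8), (2 / 23) = +1, and (2 / 23)^2 = +1. Now have (1 / 23).
(1 / 23) = 1. Collecting the sign factors: 1.
Second factor (209 / 169):
Reduce the numerator: 209 ≡ 40 (mod 169), so (209 / 169) = (40 / 169).
Factor out 2: 40 = 2^3·5. Since 169 ≡ 1 (mod 8), (2 / 169) = +1, and (2 / 169)^3 = +1. Now have (5 / 169).
5 ≡ 1 (mod 4), so quadratic reciprocity gives (5 / 169) = (169 / 5). Reduce: 169 ≡ 4 (mod 5). Now have (4 / 5).
Factor out 2: 4 = 2^2. Since 5 ≡ 5 (mod 8), (2 / 5) = -1, and (2 / 5)^2 = +1. Now have (1 / 5).
(1 / 5) = 1. Collecting the sign factors: 1.
Product: (1)·(1) = 1.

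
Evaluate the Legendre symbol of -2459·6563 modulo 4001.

By multiplicativity, (-2459·6563|4001) = (-2459|4001)·(6563|4001).
First factor (-2459|4001):
(-2459|4001)
  = (1542|4001)    [-2459 ≡ 1542 mod 4001]
  = (771|4001)    [4001 ≡ 1 mod 8 ⇒ (2|4001) = +1]
  = (4001|771)    [QR: 4001 ≡ 1 mod 4, sign kept]
  = (146|771)    [4001 ≡ 146 mod 771]
  = -(73|771)    [771 ≡ 3 mod 8 ⇒ (2|771) = -1]
  = -(771|73)    [QR: 73 ≡ 1 mod 4, sign kept]
  = -(41|73)    [771 ≡ 41 mod 73]
  = -(73|41)    [QR: 41 ≡ 1 mod 4, sign kept]
  = -(32|41)    [73 ≡ 32 mod 41]
  = -(1|41)    [41 ≡ 1 mod 8 ⇒ (2|41)^5 = +1]
  = -1    [(1|41) = 1]
Second factor (6563|4001):
(6563|4001)
  = (2562|4001)    [6563 ≡ 2562 mod 4001]
  = (1281|4001)    [4001 ≡ 1 mod 8 ⇒ (2|4001) = +1]
  = (4001|1281)    [QR: 1281 ≡ 1 mod 4, sign kept]
  = (158|1281)    [4001 ≡ 158 mod 1281]
  = (79|1281)    [1281 ≡ 1 mod 8 ⇒ (2|1281) = +1]
  = (1281|79)    [QR: 1281 ≡ 1 mod 4, sign kept]
  = (17|79)    [1281 ≡ 17 mod 79]
  = (79|17)    [QR: 17 ≡ 1 mod 4, sign kept]
  = (11|17)    [79 ≡ 11 mod 17]
  = (17|11)    [QR: 17 ≡ 1 mod 4, sign kept]
  = (6|11)    [17 ≡ 6 mod 11]
  = -(3|11)    [11 ≡ 3 mod 8 ⇒ (2|11) = -1]
  = (11|3)    [QR: both ≡ 3 mod 4, sign flips]
  = (2|3)    [11 ≡ 2 mod 3]
  = -(1|3)    [3 ≡ 3 mod 8 ⇒ (2|3) = -1]
  = -1    [(1|3) = 1]
Product: (-1)·(-1) = 1.

1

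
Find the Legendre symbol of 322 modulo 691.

Factor out 2: 322 = 2·161. Since 691 ≡ 3 (mod 8), (2 / 691) = -1. Now have -(161 / 691).
161 ≡ 1 (mod 4), so quadratic reciprocity gives (161 / 691) = (691 / 161). Reduce: 691 ≡ 47 (mod 161). Now have -(47 / 161).
161 ≡ 1 (mod 4), so quadratic reciprocity gives (47 / 161) = (161 / 47). Reduce: 161 ≡ 20 (mod 47). Now have -(20 / 47).
Factor out 2: 20 = 2^2·5. Since 47 ≡ 7 (mod 8), (2 / 47) = +1, and (2 / 47)^2 = +1. Now have -(5 / 47).
5 ≡ 1 (mod 4), so quadratic reciprocity gives (5 / 47) = (47 / 5). Reduce: 47 ≡ 2 (mod 5). Now have -(2 / 5).
Factor out 2: 2 = 2. Since 5 ≡ 5 (mod 8), (2 / 5) = -1. Now have (1 / 5).
(1 / 5) = 1. Collecting the sign factors: 1.

1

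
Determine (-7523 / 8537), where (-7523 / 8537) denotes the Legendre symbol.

(-7523 / 8537)
  = (7523 / 8537)    [8537 ≡ 1 mod 4 ⇒ (-1 / 8537) = +1]
  = (8537 / 7523)    [QR: 8537 ≡ 1 mod 4, sign kept]
  = (1014 / 7523)    [8537 ≡ 1014 mod 7523]
  = -(507 / 7523)    [7523 ≡ 3 mod 8 ⇒ (2 / 7523) = -1]
  = (7523 / 507)    [QR: both ≡ 3 mod 4, sign flips]
  = (425 / 507)    [7523 ≡ 425 mod 507]
  = (507 / 425)    [QR: 425 ≡ 1 mod 4, sign kept]
  = (82 / 425)    [507 ≡ 82 mod 425]
  = (41 / 425)    [425 ≡ 1 mod 8 ⇒ (2 / 425) = +1]
  = (425 / 41)    [QR: 41 ≡ 1 mod 4, sign kept]
  = (15 / 41)    [425 ≡ 15 mod 41]
  = (41 / 15)    [QR: 41 ≡ 1 mod 4, sign kept]
  = (11 / 15)    [41 ≡ 11 mod 15]
  = -(15 / 11)    [QR: both ≡ 3 mod 4, sign flips]
  = -(4 / 11)    [15 ≡ 4 mod 11]
  = -(1 / 11)    [11 ≡ 3 mod 8 ⇒ (2 / 11)^2 = +1]
  = -1    [(1 / 11) = 1]

-1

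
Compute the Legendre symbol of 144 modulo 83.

(144 / 83)
  = (61 / 83)    [144 ≡ 61 mod 83]
  = (83 / 61)    [QR: 61 ≡ 1 mod 4, sign kept]
  = (22 / 61)    [83 ≡ 22 mod 61]
  = -(11 / 61)    [61 ≡ 5 mod 8 ⇒ (2 / 61) = -1]
  = -(61 / 11)    [QR: 61 ≡ 1 mod 4, sign kept]
  = -(6 / 11)    [61 ≡ 6 mod 11]
  = (3 / 11)    [11 ≡ 3 mod 8 ⇒ (2 / 11) = -1]
  = -(11 / 3)    [QR: both ≡ 3 mod 4, sign flips]
  = -(2 / 3)    [11 ≡ 2 mod 3]
  = (1 / 3)    [3 ≡ 3 mod 8 ⇒ (2 / 3) = -1]
  = 1    [(1 / 3) = 1]

1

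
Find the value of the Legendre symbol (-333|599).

Pull out -1: (-333|599) = (-1|599)·(333|599). Since 599 ≡ 3 (mod 4), (-1|599) = -1. Now have -(333|599).
333 ≡ 1 (mod 4), so quadratic reciprocity gives (333|599) = (599|333). Reduce: 599 ≡ 266 (mod 333). Now have -(266|333).
Factor out 2: 266 = 2·133. Since 333 ≡ 5 (mod 8), (2|333) = -1. Now have (133|333).
133 ≡ 1 (mod 4), so quadratic reciprocity gives (133|333) = (333|133). Reduce: 333 ≡ 67 (mod 133). Now have (67|133).
133 ≡ 1 (mod 4), so quadratic reciprocity gives (67|133) = (133|67). Reduce: 133 ≡ 66 (mod 67). Now have (66|67).
Factor out 2: 66 = 2·33. Since 67 ≡ 3 (mod 8), (2|67) = -1. Now have -(33|67).
33 ≡ 1 (mod 4), so quadratic reciprocity gives (33|67) = (67|33). Reduce: 67 ≡ 1 (mod 33). Now have -(1|33).
(1|33) = 1. Collecting the sign factors: -1.

-1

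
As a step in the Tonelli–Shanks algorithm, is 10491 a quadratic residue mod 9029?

(10491/9029)
  = (1462/9029)    [10491 ≡ 1462 mod 9029]
  = -(731/9029)    [9029 ≡ 5 mod 8 ⇒ (2/9029) = -1]
  = -(9029/731)    [QR: 9029 ≡ 1 mod 4, sign kept]
  = -(257/731)    [9029 ≡ 257 mod 731]
  = -(731/257)    [QR: 257 ≡ 1 mod 4, sign kept]
  = -(217/257)    [731 ≡ 217 mod 257]
  = -(257/217)    [QR: 217 ≡ 1 mod 4, sign kept]
  = -(40/217)    [257 ≡ 40 mod 217]
  = -(5/217)    [217 ≡ 1 mod 8 ⇒ (2/217)^3 = +1]
  = -(217/5)    [QR: 5 ≡ 1 mod 4, sign kept]
  = -(2/5)    [217 ≡ 2 mod 5]
  = (1/5)    [5 ≡ 5 mod 8 ⇒ (2/5) = -1]
  = 1    [(1/5) = 1]
(10491/9029) = 1, and 9029 is prime, so 10491 is a quadratic residue mod 9029.

yes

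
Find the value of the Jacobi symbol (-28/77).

(-28/77)
  = (49/77)    [-28 ≡ 49 mod 77]
  = (77/49)    [QR: 49 ≡ 1 mod 4, sign kept]
  = (28/49)    [77 ≡ 28 mod 49]
  = (7/49)    [49 ≡ 1 mod 8 ⇒ (2/49)^2 = +1]
  = (49/7)    [QR: 49 ≡ 1 mod 4, sign kept]
  = (0/7)    [49 ≡ 0 mod 7]
  = 0    [numerator 0, gcd > 1]

0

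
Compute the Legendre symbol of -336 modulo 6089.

(-336|6089)
  = (5753|6089)    [-336 ≡ 5753 mod 6089]
  = (6089|5753)    [QR: 5753 ≡ 1 mod 4, sign kept]
  = (336|5753)    [6089 ≡ 336 mod 5753]
  = (21|5753)    [5753 ≡ 1 mod 8 ⇒ (2|5753)^4 = +1]
  = (5753|21)    [QR: 21 ≡ 1 mod 4, sign kept]
  = (20|21)    [5753 ≡ 20 mod 21]
  = (5|21)    [21 ≡ 5 mod 8 ⇒ (2|21)^2 = +1]
  = (21|5)    [QR: 5 ≡ 1 mod 4, sign kept]
  = (1|5)    [21 ≡ 1 mod 5]
  = 1    [(1|5) = 1]

1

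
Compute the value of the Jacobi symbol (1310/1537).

1

(1310/1537)
  = (655/1537)    [1537 ≡ 1 mod 8 ⇒ (2/1537) = +1]
  = (1537/655)    [QR: 1537 ≡ 1 mod 4, sign kept]
  = (227/655)    [1537 ≡ 227 mod 655]
  = -(655/227)    [QR: both ≡ 3 mod 4, sign flips]
  = -(201/227)    [655 ≡ 201 mod 227]
  = -(227/201)    [QR: 201 ≡ 1 mod 4, sign kept]
  = -(26/201)    [227 ≡ 26 mod 201]
  = -(13/201)    [201 ≡ 1 mod 8 ⇒ (2/201) = +1]
  = -(201/13)    [QR: 13 ≡ 1 mod 4, sign kept]
  = -(6/13)    [201 ≡ 6 mod 13]
  = (3/13)    [13 ≡ 5 mod 8 ⇒ (2/13) = -1]
  = (13/3)    [QR: 13 ≡ 1 mod 4, sign kept]
  = (1/3)    [13 ≡ 1 mod 3]
  = 1    [(1/3) = 1]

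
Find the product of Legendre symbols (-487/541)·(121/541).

By multiplicativity, (-487·121/541) = (-487/541)·(121/541).
First factor (-487/541):
Reduce the numerator: -487 ≡ 54 (mod 541), so (-487/541) = (54/541).
Factor out 2: 54 = 2·27. Since 541 ≡ 5 (mod 8), (2/541) = -1. Now have -(27/541).
541 ≡ 1 (mod 4), so quadratic reciprocity gives (27/541) = (541/27). Reduce: 541 ≡ 1 (mod 27). Now have -(1/27).
(1/27) = 1. Collecting the sign factors: -1.
Second factor (121/541):
121 ≡ 1 (mod 4), so quadratic reciprocity gives (121/541) = (541/121). Reduce: 541 ≡ 57 (mod 121). Now have (57/121).
57 ≡ 1 (mod 4), so quadratic reciprocity gives (57/121) = (121/57). Reduce: 121 ≡ 7 (mod 57). Now have (7/57).
57 ≡ 1 (mod 4), so quadratic reciprocity gives (7/57) = (57/7). Reduce: 57 ≡ 1 (mod 7). Now have (1/7).
(1/7) = 1. Collecting the sign factors: 1.
Product: (-1)·(1) = -1.

-1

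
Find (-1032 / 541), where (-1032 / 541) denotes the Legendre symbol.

-1

(-1032 / 541)
  = (50 / 541)    [-1032 ≡ 50 mod 541]
  = -(25 / 541)    [541 ≡ 5 mod 8 ⇒ (2 / 541) = -1]
  = -(541 / 25)    [QR: 25 ≡ 1 mod 4, sign kept]
  = -(16 / 25)    [541 ≡ 16 mod 25]
  = -(1 / 25)    [25 ≡ 1 mod 8 ⇒ (2 / 25)^4 = +1]
  = -1    [(1 / 25) = 1]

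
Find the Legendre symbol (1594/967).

1

Reduce the numerator: 1594 ≡ 627 (mod 967), so (1594/967) = (627/967).
Both 627 ≡ 3 and 967 ≡ 3 (mod 4), so reciprocity gives (627/967) = -(967/627). Reduce: 967 ≡ 340 (mod 627). Now have -(340/627).
Factor out 2: 340 = 2^2·85. Since 627 ≡ 3 (mod 8), (2/627) = -1, and (2/627)^2 = +1. Now have -(85/627).
85 ≡ 1 (mod 4), so quadratic reciprocity gives (85/627) = (627/85). Reduce: 627 ≡ 32 (mod 85). Now have -(32/85).
Factor out 2: 32 = 2^5. Since 85 ≡ 5 (mod 8), (2/85) = -1, and (2/85)^5 = -1. Now have (1/85).
(1/85) = 1. Collecting the sign factors: 1.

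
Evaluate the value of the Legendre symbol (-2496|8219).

(-2496|8219)
  = -(2496|8219)    [8219 ≡ 3 mod 4 ⇒ (-1|8219) = -1]
  = -(39|8219)    [8219 ≡ 3 mod 8 ⇒ (2|8219)^6 = +1]
  = (8219|39)    [QR: both ≡ 3 mod 4, sign flips]
  = (29|39)    [8219 ≡ 29 mod 39]
  = (39|29)    [QR: 29 ≡ 1 mod 4, sign kept]
  = (10|29)    [39 ≡ 10 mod 29]
  = -(5|29)    [29 ≡ 5 mod 8 ⇒ (2|29) = -1]
  = -(29|5)    [QR: 5 ≡ 1 mod 4, sign kept]
  = -(4|5)    [29 ≡ 4 mod 5]
  = -(1|5)    [5 ≡ 5 mod 8 ⇒ (2|5)^2 = +1]
  = -1    [(1|5) = 1]

-1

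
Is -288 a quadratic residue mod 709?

no

(-288/709)
  = (421/709)    [-288 ≡ 421 mod 709]
  = (709/421)    [QR: 421 ≡ 1 mod 4, sign kept]
  = (288/421)    [709 ≡ 288 mod 421]
  = -(9/421)    [421 ≡ 5 mod 8 ⇒ (2/421)^5 = -1]
  = -(421/9)    [QR: 9 ≡ 1 mod 4, sign kept]
  = -(7/9)    [421 ≡ 7 mod 9]
  = -(9/7)    [QR: 9 ≡ 1 mod 4, sign kept]
  = -(2/7)    [9 ≡ 2 mod 7]
  = -(1/7)    [7 ≡ 7 mod 8 ⇒ (2/7) = +1]
  = -1    [(1/7) = 1]
The Legendre symbol is -1, so x^2 ≡ -288 (mod 709) has no solution.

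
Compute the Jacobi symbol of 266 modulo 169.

1

(266|169)
  = (97|169)    [266 ≡ 97 mod 169]
  = (169|97)    [QR: 97 ≡ 1 mod 4, sign kept]
  = (72|97)    [169 ≡ 72 mod 97]
  = (9|97)    [97 ≡ 1 mod 8 ⇒ (2|97)^3 = +1]
  = (97|9)    [QR: 9 ≡ 1 mod 4, sign kept]
  = (7|9)    [97 ≡ 7 mod 9]
  = (9|7)    [QR: 9 ≡ 1 mod 4, sign kept]
  = (2|7)    [9 ≡ 2 mod 7]
  = (1|7)    [7 ≡ 7 mod 8 ⇒ (2|7) = +1]
  = 1    [(1|7) = 1]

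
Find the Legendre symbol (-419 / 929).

1

(-419 / 929)
  = (419 / 929)    [929 ≡ 1 mod 4 ⇒ (-1 / 929) = +1]
  = (929 / 419)    [QR: 929 ≡ 1 mod 4, sign kept]
  = (91 / 419)    [929 ≡ 91 mod 419]
  = -(419 / 91)    [QR: both ≡ 3 mod 4, sign flips]
  = -(55 / 91)    [419 ≡ 55 mod 91]
  = (91 / 55)    [QR: both ≡ 3 mod 4, sign flips]
  = (36 / 55)    [91 ≡ 36 mod 55]
  = (9 / 55)    [55 ≡ 7 mod 8 ⇒ (2 / 55)^2 = +1]
  = (55 / 9)    [QR: 9 ≡ 1 mod 4, sign kept]
  = (1 / 9)    [55 ≡ 1 mod 9]
  = 1    [(1 / 9) = 1]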